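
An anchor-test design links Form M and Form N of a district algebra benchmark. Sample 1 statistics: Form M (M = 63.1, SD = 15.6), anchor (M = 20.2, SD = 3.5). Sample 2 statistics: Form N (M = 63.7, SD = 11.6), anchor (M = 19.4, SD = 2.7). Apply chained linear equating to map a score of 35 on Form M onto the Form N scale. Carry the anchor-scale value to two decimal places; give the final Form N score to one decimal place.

40.1

Form M → anchor (Sample 1): v = (3.5/15.6)(35 − 63.1) + 20.2 = 13.90
anchor → Form N (Sample 2): y = (11.6/2.7)(13.90 − 19.4) + 63.7 = 40.1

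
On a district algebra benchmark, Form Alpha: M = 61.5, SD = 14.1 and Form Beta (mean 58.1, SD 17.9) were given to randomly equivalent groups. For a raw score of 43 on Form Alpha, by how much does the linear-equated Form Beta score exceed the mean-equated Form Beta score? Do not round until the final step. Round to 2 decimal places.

Mean-equated: 43 + (58.1 − 61.5) = 39.60
Linear-equated: (17.9/14.1)(43 − 61.5) + 58.1 = 34.614
Difference = 34.614 − 39.60 = -4.99

-4.99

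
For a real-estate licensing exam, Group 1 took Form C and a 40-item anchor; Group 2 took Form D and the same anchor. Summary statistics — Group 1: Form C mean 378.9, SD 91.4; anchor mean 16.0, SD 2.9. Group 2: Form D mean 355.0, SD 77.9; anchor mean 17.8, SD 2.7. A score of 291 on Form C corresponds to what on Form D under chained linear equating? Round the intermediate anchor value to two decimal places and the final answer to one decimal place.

222.6

Form C → anchor (Group 1): v = (2.9/91.4)(291 − 378.9) + 16.0 = 13.21
anchor → Form D (Group 2): y = (77.9/2.7)(13.21 − 17.8) + 355.0 = 222.6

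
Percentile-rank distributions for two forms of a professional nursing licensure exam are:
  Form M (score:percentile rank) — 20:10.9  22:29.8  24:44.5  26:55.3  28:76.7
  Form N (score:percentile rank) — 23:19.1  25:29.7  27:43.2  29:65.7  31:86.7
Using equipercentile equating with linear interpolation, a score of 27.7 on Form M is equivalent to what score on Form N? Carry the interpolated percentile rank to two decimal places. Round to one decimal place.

PR of 27.7 on Form M: 55.3 + (27.7 − 26)/(28 − 26) × (76.7 − 55.3) = 73.49
On Form N, PR 73.49 falls between score 29 (PR 65.7) and 31 (PR 86.7).
Interpolate: 29 + (73.49 − 65.7)/(86.7 − 65.7) × (31 − 29) = 29.7

29.7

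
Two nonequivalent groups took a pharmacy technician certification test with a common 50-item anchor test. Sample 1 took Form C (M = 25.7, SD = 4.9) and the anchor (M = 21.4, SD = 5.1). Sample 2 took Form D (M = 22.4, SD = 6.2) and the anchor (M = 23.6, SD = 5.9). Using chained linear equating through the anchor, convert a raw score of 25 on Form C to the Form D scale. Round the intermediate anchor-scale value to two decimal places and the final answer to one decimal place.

Form C → anchor (Sample 1): v = (5.1/4.9)(25 − 25.7) + 21.4 = 20.67
anchor → Form D (Sample 2): y = (6.2/5.9)(20.67 − 23.6) + 22.4 = 19.3

19.3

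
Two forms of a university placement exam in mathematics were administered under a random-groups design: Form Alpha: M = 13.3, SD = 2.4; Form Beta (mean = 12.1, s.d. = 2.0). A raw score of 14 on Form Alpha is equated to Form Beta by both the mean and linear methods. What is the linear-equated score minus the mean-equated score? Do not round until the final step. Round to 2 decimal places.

-0.12

Mean-equated: 14 + (12.1 − 13.3) = 12.80
Linear-equated: (2.0/2.4)(14 − 13.3) + 12.1 = 12.683
Difference = 12.683 − 12.80 = -0.12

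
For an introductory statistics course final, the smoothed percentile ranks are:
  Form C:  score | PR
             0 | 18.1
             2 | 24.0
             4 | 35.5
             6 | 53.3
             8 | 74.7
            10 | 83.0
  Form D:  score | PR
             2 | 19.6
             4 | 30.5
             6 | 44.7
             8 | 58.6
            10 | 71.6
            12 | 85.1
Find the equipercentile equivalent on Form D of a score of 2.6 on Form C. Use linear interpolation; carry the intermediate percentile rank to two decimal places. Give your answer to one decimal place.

PR of 2.6 on Form C: 24.0 + (2.6 − 2)/(4 − 2) × (35.5 − 24.0) = 27.45
On Form D, PR 27.45 falls between score 2 (PR 19.6) and 4 (PR 30.5).
Interpolate: 2 + (27.45 − 19.6)/(30.5 − 19.6) × (4 − 2) = 3.4

3.4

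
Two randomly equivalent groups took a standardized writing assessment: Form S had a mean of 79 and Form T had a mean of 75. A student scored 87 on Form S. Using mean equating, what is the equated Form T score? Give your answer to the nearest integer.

83

Mean equating: y = x + (M_Y − M_X) = 87 + (75 − 79) = 83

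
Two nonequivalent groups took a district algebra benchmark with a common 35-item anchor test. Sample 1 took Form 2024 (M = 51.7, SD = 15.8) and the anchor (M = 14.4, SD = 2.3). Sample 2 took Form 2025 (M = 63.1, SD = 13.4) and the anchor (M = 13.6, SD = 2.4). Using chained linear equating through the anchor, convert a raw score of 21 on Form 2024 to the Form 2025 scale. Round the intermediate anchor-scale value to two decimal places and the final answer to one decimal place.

Form 2024 → anchor (Sample 1): v = (2.3/15.8)(21 − 51.7) + 14.4 = 9.93
anchor → Form 2025 (Sample 2): y = (13.4/2.4)(9.93 − 13.6) + 63.1 = 42.6

42.6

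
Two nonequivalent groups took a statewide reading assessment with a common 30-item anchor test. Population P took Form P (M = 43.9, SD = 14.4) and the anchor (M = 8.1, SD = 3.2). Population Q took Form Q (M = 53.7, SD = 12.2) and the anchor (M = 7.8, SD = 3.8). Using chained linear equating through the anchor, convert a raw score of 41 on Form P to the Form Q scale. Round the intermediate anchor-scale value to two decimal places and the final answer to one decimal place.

Form P → anchor (Population P): v = (3.2/14.4)(41 − 43.9) + 8.1 = 7.46
anchor → Form Q (Population Q): y = (12.2/3.8)(7.46 − 7.8) + 53.7 = 52.6

52.6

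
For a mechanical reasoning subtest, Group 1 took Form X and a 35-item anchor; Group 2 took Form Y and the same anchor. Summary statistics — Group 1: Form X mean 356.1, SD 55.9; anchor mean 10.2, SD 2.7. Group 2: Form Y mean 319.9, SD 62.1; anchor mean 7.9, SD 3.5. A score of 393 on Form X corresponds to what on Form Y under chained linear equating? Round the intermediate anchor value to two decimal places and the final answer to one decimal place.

Form X → anchor (Group 1): v = (2.7/55.9)(393 − 356.1) + 10.2 = 11.98
anchor → Form Y (Group 2): y = (62.1/3.5)(11.98 − 7.9) + 319.9 = 392.3

392.3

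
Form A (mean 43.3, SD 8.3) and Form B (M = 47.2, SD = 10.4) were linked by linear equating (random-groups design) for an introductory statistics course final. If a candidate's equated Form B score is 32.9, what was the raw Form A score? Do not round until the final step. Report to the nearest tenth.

31.9

Invert y = (SD_Y/SD_X)(x − M_X) + M_Y:
x = (SD_X/SD_Y)(y − M_Y) + M_X = (8.3/10.4)(32.9 − 47.2) + 43.3
x = 0.798077 × -14.300 + 43.3 = 31.9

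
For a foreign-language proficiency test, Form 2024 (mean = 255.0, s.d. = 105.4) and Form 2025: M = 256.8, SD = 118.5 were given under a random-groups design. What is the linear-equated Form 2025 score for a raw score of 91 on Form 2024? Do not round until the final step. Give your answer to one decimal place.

Linear equating: y = (SD_Y/SD_X)(x − M_X) + M_Y
y = (118.5/105.4)(91 − 255.0) + 256.8
y = 1.124288 × -164.0 + 256.8 = -184.3833 + 256.8 = 72.4

72.4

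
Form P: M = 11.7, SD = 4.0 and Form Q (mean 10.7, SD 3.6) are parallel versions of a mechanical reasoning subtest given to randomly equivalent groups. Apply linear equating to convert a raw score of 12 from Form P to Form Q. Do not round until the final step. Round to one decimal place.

11.0

Linear equating: y = (SD_Y/SD_X)(x − M_X) + M_Y
y = (3.6/4.0)(12 − 11.7) + 10.7
y = 0.900000 × 0.3 + 10.7 = 0.2700 + 10.7 = 11.0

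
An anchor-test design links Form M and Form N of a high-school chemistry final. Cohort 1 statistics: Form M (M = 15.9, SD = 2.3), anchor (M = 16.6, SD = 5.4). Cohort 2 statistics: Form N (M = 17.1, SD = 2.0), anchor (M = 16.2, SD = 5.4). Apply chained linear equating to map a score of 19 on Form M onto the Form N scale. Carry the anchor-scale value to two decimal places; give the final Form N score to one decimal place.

19.9

Form M → anchor (Cohort 1): v = (5.4/2.3)(19 − 15.9) + 16.6 = 23.88
anchor → Form N (Cohort 2): y = (2.0/5.4)(23.88 − 16.2) + 17.1 = 19.9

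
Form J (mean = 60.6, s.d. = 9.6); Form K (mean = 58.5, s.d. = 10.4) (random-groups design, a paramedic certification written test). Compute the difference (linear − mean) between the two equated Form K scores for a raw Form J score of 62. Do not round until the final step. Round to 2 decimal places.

Mean-equated: 62 + (58.5 − 60.6) = 59.90
Linear-equated: (10.4/9.6)(62 − 60.6) + 58.5 = 60.017
Difference = 60.017 − 59.90 = 0.12

0.12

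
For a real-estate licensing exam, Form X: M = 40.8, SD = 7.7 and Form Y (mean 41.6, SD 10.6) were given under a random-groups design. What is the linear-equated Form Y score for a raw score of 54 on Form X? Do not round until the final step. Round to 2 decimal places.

Linear equating: y = (SD_Y/SD_X)(x − M_X) + M_Y
y = (10.6/7.7)(54 − 40.8) + 41.6
y = 1.376623 × 13.2 + 41.6 = 18.1714 + 41.6 = 59.77

59.77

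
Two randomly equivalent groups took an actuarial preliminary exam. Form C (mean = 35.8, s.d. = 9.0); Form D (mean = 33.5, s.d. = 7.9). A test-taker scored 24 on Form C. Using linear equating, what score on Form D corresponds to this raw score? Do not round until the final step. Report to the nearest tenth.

Linear equating: y = (SD_Y/SD_X)(x − M_X) + M_Y
y = (7.9/9.0)(24 − 35.8) + 33.5
y = 0.877778 × -11.8 + 33.5 = -10.3578 + 33.5 = 23.1

23.1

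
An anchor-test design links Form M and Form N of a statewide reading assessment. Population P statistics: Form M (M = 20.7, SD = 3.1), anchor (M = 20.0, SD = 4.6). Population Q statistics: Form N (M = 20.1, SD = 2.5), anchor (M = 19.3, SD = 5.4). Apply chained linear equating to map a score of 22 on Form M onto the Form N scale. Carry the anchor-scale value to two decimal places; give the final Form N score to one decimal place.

Form M → anchor (Population P): v = (4.6/3.1)(22 − 20.7) + 20.0 = 21.93
anchor → Form N (Population Q): y = (2.5/5.4)(21.93 − 19.3) + 20.1 = 21.3

21.3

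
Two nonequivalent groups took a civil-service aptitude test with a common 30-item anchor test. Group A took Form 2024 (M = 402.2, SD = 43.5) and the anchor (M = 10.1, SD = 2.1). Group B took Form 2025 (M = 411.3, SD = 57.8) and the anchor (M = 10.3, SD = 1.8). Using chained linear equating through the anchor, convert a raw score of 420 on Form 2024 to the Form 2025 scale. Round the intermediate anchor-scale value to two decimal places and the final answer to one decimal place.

432.5

Form 2024 → anchor (Group A): v = (2.1/43.5)(420 − 402.2) + 10.1 = 10.96
anchor → Form 2025 (Group B): y = (57.8/1.8)(10.96 − 10.3) + 411.3 = 432.5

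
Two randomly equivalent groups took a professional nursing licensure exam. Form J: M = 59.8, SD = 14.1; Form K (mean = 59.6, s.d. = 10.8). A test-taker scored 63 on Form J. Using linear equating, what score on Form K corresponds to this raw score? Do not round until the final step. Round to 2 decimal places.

Linear equating: y = (SD_Y/SD_X)(x − M_X) + M_Y
y = (10.8/14.1)(63 − 59.8) + 59.6
y = 0.765957 × 3.2 + 59.6 = 2.4511 + 59.6 = 62.05

62.05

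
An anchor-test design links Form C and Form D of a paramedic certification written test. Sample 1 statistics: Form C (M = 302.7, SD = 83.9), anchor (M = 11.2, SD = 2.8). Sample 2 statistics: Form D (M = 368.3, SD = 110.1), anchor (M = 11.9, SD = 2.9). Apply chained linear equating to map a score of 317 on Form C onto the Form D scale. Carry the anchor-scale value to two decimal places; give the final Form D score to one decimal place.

359.9

Form C → anchor (Sample 1): v = (2.8/83.9)(317 − 302.7) + 11.2 = 11.68
anchor → Form D (Sample 2): y = (110.1/2.9)(11.68 − 11.9) + 368.3 = 359.9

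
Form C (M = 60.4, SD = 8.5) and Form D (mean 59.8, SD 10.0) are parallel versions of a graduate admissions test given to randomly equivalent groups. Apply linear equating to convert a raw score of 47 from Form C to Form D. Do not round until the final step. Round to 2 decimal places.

Linear equating: y = (SD_Y/SD_X)(x − M_X) + M_Y
y = (10.0/8.5)(47 − 60.4) + 59.8
y = 1.176471 × -13.4 + 59.8 = -15.7647 + 59.8 = 44.04

44.04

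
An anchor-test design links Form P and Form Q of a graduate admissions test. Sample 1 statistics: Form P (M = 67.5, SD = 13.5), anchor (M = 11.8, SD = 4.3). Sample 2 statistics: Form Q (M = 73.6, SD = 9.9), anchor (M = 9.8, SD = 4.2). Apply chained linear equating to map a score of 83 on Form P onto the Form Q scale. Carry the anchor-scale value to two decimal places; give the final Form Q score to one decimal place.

Form P → anchor (Sample 1): v = (4.3/13.5)(83 − 67.5) + 11.8 = 16.74
anchor → Form Q (Sample 2): y = (9.9/4.2)(16.74 − 9.8) + 73.6 = 90.0

90.0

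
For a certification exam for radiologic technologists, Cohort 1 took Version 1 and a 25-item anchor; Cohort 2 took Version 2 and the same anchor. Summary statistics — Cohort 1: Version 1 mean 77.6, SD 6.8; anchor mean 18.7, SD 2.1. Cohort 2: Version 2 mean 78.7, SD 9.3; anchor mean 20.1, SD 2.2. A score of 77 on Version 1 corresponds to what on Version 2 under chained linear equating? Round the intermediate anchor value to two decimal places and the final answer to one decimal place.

Version 1 → anchor (Cohort 1): v = (2.1/6.8)(77 − 77.6) + 18.7 = 18.51
anchor → Version 2 (Cohort 2): y = (9.3/2.2)(18.51 − 20.1) + 78.7 = 72.0

72.0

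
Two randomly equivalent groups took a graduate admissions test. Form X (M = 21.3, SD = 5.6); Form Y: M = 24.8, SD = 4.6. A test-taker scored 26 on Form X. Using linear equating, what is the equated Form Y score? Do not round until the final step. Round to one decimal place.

28.7

Linear equating: y = (SD_Y/SD_X)(x − M_X) + M_Y
y = (4.6/5.6)(26 − 21.3) + 24.8
y = 0.821429 × 4.7 + 24.8 = 3.8607 + 24.8 = 28.7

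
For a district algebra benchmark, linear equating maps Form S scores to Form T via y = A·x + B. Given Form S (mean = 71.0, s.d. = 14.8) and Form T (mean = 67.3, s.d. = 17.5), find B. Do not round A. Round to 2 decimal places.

-16.65

A = SD_Y / SD_X = 17.5 / 14.8 = 1.182432
B = M_Y − A·M_X = 67.3 − 1.182432 × 71.0 = -16.65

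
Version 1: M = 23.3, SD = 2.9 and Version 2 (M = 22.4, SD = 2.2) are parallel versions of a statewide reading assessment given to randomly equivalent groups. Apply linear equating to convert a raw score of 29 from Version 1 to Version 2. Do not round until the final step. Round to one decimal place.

26.7

Linear equating: y = (SD_Y/SD_X)(x − M_X) + M_Y
y = (2.2/2.9)(29 − 23.3) + 22.4
y = 0.758621 × 5.7 + 22.4 = 4.3241 + 22.4 = 26.7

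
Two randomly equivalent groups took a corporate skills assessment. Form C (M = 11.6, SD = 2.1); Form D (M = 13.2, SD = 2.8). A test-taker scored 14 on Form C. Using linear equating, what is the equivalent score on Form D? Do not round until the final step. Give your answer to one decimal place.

16.4

Linear equating: y = (SD_Y/SD_X)(x − M_X) + M_Y
y = (2.8/2.1)(14 − 11.6) + 13.2
y = 1.333333 × 2.4 + 13.2 = 3.2000 + 13.2 = 16.4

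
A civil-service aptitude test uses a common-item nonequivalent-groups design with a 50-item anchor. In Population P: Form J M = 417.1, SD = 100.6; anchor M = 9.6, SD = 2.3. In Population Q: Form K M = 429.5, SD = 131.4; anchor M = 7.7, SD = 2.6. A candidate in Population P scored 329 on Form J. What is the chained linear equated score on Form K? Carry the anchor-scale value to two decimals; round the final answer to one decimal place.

Form J → anchor (Population P): v = (2.3/100.6)(329 − 417.1) + 9.6 = 7.59
anchor → Form K (Population Q): y = (131.4/2.6)(7.59 − 7.7) + 429.5 = 423.9

423.9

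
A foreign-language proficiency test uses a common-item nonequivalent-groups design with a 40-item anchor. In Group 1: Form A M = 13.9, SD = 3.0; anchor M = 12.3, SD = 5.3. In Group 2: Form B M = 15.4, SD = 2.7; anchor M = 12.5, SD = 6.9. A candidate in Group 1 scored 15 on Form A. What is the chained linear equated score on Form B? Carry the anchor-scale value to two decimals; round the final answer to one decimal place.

16.1

Form A → anchor (Group 1): v = (5.3/3.0)(15 − 13.9) + 12.3 = 14.24
anchor → Form B (Group 2): y = (2.7/6.9)(14.24 − 12.5) + 15.4 = 16.1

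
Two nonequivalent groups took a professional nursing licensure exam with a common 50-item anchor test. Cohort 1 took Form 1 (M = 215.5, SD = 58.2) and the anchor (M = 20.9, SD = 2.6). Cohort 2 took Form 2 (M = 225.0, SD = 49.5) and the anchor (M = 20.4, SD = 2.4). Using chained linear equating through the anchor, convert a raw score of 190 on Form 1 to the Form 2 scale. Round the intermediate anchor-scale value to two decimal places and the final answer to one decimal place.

Form 1 → anchor (Cohort 1): v = (2.6/58.2)(190 − 215.5) + 20.9 = 19.76
anchor → Form 2 (Cohort 2): y = (49.5/2.4)(19.76 − 20.4) + 225.0 = 211.8

211.8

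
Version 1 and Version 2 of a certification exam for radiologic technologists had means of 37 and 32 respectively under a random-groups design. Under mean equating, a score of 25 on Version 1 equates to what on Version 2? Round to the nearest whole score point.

Mean equating: y = x + (M_Y − M_X) = 25 + (32 − 37) = 20

20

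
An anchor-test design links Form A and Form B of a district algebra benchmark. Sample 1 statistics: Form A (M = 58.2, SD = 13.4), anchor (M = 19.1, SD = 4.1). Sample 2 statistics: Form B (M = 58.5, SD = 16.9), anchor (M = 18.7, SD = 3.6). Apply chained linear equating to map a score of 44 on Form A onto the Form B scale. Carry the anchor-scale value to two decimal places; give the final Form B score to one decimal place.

Form A → anchor (Sample 1): v = (4.1/13.4)(44 − 58.2) + 19.1 = 14.76
anchor → Form B (Sample 2): y = (16.9/3.6)(14.76 − 18.7) + 58.5 = 40.0

40.0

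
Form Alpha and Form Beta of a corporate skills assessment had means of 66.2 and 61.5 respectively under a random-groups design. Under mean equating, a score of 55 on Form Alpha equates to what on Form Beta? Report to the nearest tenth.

Mean equating: y = x + (M_Y − M_X) = 55 + (61.5 − 66.2) = 50.3

50.3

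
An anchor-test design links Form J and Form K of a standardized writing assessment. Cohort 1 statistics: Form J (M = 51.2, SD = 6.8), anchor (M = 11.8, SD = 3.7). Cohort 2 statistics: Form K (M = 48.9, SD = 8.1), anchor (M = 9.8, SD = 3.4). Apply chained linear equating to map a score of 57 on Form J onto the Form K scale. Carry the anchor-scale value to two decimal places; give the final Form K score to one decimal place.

61.2

Form J → anchor (Cohort 1): v = (3.7/6.8)(57 − 51.2) + 11.8 = 14.96
anchor → Form K (Cohort 2): y = (8.1/3.4)(14.96 − 9.8) + 48.9 = 61.2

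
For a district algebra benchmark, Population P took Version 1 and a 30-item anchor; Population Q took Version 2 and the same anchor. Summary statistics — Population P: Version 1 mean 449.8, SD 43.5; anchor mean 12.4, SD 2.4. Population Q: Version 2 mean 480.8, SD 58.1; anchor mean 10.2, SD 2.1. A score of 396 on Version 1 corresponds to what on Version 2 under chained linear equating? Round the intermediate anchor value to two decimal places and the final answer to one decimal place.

459.5

Version 1 → anchor (Population P): v = (2.4/43.5)(396 − 449.8) + 12.4 = 9.43
anchor → Version 2 (Population Q): y = (58.1/2.1)(9.43 − 10.2) + 480.8 = 459.5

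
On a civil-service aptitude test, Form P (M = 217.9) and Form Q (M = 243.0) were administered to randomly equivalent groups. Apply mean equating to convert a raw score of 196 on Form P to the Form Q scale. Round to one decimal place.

221.1

Mean equating: y = x + (M_Y − M_X) = 196 + (243.0 − 217.9) = 221.1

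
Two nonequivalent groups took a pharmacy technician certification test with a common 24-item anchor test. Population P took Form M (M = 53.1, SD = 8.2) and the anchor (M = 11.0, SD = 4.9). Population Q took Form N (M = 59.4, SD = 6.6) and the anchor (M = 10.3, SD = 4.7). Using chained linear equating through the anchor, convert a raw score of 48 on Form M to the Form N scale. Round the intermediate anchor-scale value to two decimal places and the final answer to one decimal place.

Form M → anchor (Population P): v = (4.9/8.2)(48 − 53.1) + 11.0 = 7.95
anchor → Form N (Population Q): y = (6.6/4.7)(7.95 − 10.3) + 59.4 = 56.1

56.1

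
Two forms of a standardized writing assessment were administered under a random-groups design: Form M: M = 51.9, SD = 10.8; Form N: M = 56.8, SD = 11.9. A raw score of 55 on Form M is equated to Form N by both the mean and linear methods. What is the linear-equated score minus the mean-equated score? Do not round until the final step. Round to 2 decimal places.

0.32

Mean-equated: 55 + (56.8 − 51.9) = 59.90
Linear-equated: (11.9/10.8)(55 − 51.9) + 56.8 = 60.216
Difference = 60.216 − 59.90 = 0.32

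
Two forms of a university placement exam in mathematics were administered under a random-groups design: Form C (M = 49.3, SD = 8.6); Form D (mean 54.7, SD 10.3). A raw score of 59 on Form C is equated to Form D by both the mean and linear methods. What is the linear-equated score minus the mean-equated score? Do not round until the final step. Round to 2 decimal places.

Mean-equated: 59 + (54.7 − 49.3) = 64.40
Linear-equated: (10.3/8.6)(59 − 49.3) + 54.7 = 66.317
Difference = 66.317 − 64.40 = 1.92

1.92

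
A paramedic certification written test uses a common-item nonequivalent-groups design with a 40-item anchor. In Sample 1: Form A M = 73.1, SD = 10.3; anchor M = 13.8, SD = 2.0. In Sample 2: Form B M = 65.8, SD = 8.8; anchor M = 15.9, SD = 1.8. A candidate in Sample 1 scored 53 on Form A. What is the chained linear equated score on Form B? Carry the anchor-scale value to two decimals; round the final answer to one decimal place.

36.5

Form A → anchor (Sample 1): v = (2.0/10.3)(53 − 73.1) + 13.8 = 9.90
anchor → Form B (Sample 2): y = (8.8/1.8)(9.90 − 15.9) + 65.8 = 36.5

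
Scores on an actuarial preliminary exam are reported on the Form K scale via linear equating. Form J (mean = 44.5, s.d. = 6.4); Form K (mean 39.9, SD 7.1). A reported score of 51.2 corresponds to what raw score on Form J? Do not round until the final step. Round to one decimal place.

54.7

Invert y = (SD_Y/SD_X)(x − M_X) + M_Y:
x = (SD_X/SD_Y)(y − M_Y) + M_X = (6.4/7.1)(51.2 − 39.9) + 44.5
x = 0.901408 × 11.300 + 44.5 = 54.7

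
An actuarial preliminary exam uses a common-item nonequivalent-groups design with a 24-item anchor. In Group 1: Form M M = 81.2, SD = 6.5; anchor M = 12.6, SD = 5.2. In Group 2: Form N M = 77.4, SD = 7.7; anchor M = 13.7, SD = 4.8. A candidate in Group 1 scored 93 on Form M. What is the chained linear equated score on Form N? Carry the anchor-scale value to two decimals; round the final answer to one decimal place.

90.8

Form M → anchor (Group 1): v = (5.2/6.5)(93 − 81.2) + 12.6 = 22.04
anchor → Form N (Group 2): y = (7.7/4.8)(22.04 − 13.7) + 77.4 = 90.8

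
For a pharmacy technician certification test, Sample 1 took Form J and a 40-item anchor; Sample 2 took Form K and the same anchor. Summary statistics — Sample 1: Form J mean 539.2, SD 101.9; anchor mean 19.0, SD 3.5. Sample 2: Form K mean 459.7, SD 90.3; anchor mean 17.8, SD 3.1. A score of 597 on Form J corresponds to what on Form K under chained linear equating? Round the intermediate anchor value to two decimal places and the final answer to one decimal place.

552.6

Form J → anchor (Sample 1): v = (3.5/101.9)(597 − 539.2) + 19.0 = 20.99
anchor → Form K (Sample 2): y = (90.3/3.1)(20.99 − 17.8) + 459.7 = 552.6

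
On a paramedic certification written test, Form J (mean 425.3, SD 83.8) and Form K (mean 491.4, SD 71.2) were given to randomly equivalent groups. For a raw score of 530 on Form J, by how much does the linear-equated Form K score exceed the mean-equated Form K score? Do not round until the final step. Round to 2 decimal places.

Mean-equated: 530 + (491.4 − 425.3) = 596.10
Linear-equated: (71.2/83.8)(530 − 425.3) + 491.4 = 580.358
Difference = 580.358 − 596.10 = -15.74

-15.74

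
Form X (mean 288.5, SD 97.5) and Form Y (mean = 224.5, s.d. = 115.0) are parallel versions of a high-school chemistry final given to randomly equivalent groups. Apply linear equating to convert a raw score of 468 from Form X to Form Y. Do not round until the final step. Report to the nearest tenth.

Linear equating: y = (SD_Y/SD_X)(x − M_X) + M_Y
y = (115.0/97.5)(468 − 288.5) + 224.5
y = 1.179487 × 179.5 + 224.5 = 211.7179 + 224.5 = 436.2

436.2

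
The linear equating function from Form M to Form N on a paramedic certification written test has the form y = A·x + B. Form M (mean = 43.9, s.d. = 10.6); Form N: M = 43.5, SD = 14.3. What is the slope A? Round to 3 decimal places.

1.349

A = SD_Y / SD_X = 14.3 / 10.6 = 1.349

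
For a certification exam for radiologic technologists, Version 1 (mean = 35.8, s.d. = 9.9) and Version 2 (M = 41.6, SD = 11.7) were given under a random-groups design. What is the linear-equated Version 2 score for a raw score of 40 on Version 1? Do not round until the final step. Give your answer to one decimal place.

Linear equating: y = (SD_Y/SD_X)(x − M_X) + M_Y
y = (11.7/9.9)(40 − 35.8) + 41.6
y = 1.181818 × 4.2 + 41.6 = 4.9636 + 41.6 = 46.6

46.6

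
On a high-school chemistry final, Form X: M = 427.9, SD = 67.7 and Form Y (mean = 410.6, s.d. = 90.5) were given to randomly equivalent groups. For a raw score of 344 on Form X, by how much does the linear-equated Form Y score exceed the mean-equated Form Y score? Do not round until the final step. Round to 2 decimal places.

Mean-equated: 344 + (410.6 − 427.9) = 326.70
Linear-equated: (90.5/67.7)(344 − 427.9) + 410.6 = 298.444
Difference = 298.444 − 326.70 = -28.26

-28.26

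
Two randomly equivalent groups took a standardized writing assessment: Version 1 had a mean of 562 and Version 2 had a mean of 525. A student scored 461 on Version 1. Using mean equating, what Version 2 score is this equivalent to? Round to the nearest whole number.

Mean equating: y = x + (M_Y − M_X) = 461 + (525 − 562) = 424

424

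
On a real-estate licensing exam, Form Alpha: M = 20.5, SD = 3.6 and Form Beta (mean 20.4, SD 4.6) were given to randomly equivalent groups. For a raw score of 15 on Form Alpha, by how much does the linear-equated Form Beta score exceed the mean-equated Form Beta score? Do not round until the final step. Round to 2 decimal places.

-1.53

Mean-equated: 15 + (20.4 − 20.5) = 14.90
Linear-equated: (4.6/3.6)(15 − 20.5) + 20.4 = 13.372
Difference = 13.372 − 14.90 = -1.53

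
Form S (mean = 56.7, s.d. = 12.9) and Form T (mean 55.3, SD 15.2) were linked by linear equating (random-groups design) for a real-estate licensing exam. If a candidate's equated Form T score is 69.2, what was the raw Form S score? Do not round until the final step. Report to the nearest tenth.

68.5

Invert y = (SD_Y/SD_X)(x − M_X) + M_Y:
x = (SD_X/SD_Y)(y − M_Y) + M_X = (12.9/15.2)(69.2 − 55.3) + 56.7
x = 0.848684 × 13.900 + 56.7 = 68.5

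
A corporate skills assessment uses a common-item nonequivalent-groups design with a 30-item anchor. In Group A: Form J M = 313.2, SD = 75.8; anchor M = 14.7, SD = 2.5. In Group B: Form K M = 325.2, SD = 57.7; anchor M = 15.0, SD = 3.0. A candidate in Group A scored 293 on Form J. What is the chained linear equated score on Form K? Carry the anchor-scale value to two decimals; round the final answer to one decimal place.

306.5

Form J → anchor (Group A): v = (2.5/75.8)(293 − 313.2) + 14.7 = 14.03
anchor → Form K (Group B): y = (57.7/3.0)(14.03 − 15.0) + 325.2 = 306.5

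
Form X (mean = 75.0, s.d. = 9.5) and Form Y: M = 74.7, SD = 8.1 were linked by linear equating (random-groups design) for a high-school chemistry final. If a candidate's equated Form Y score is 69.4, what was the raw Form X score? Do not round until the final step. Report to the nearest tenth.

Invert y = (SD_Y/SD_X)(x − M_X) + M_Y:
x = (SD_X/SD_Y)(y − M_Y) + M_X = (9.5/8.1)(69.4 − 74.7) + 75.0
x = 1.172840 × -5.300 + 75.0 = 68.8

68.8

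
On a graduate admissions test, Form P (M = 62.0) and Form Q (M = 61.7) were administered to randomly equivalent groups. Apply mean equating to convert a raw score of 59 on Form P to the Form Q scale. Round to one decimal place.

Mean equating: y = x + (M_Y − M_X) = 59 + (61.7 − 62.0) = 58.7

58.7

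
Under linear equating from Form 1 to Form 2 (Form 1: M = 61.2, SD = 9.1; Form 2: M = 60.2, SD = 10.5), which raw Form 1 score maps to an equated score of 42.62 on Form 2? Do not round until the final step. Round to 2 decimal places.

Invert y = (SD_Y/SD_X)(x − M_X) + M_Y:
x = (SD_X/SD_Y)(y − M_Y) + M_X = (9.1/10.5)(42.62 − 60.2) + 61.2
x = 0.866667 × -17.580 + 61.2 = 45.96

45.96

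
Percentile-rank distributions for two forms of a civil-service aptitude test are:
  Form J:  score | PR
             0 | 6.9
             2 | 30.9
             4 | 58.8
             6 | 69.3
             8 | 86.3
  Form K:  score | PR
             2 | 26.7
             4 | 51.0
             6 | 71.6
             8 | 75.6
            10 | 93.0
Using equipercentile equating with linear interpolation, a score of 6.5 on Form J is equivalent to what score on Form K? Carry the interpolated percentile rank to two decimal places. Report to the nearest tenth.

7.0

PR of 6.5 on Form J: 69.3 + (6.5 − 6)/(8 − 6) × (86.3 − 69.3) = 73.55
On Form K, PR 73.55 falls between score 6 (PR 71.6) and 8 (PR 75.6).
Interpolate: 6 + (73.55 − 71.6)/(75.6 − 71.6) × (8 − 6) = 7.0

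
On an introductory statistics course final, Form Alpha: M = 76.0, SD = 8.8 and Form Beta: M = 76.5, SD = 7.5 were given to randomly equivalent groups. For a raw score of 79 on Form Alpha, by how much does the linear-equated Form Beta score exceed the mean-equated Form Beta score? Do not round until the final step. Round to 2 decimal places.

Mean-equated: 79 + (76.5 − 76.0) = 79.50
Linear-equated: (7.5/8.8)(79 − 76.0) + 76.5 = 79.057
Difference = 79.057 − 79.50 = -0.44

-0.44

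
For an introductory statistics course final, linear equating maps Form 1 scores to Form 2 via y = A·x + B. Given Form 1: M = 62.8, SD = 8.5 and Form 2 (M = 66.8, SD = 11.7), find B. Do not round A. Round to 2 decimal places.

A = SD_Y / SD_X = 11.7 / 8.5 = 1.376471
B = M_Y − A·M_X = 66.8 − 1.376471 × 62.8 = -19.64

-19.64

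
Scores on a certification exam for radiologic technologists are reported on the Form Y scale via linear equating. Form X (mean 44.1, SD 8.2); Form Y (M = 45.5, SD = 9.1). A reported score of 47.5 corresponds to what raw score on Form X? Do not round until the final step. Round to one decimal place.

Invert y = (SD_Y/SD_X)(x − M_X) + M_Y:
x = (SD_X/SD_Y)(y − M_Y) + M_X = (8.2/9.1)(47.5 − 45.5) + 44.1
x = 0.901099 × 2.000 + 44.1 = 45.9

45.9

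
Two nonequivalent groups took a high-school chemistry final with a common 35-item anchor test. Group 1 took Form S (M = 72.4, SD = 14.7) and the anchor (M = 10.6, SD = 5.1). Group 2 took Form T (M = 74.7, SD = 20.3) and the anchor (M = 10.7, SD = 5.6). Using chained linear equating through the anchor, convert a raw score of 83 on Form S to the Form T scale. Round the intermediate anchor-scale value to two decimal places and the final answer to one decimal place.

87.7

Form S → anchor (Group 1): v = (5.1/14.7)(83 − 72.4) + 10.6 = 14.28
anchor → Form T (Group 2): y = (20.3/5.6)(14.28 − 10.7) + 74.7 = 87.7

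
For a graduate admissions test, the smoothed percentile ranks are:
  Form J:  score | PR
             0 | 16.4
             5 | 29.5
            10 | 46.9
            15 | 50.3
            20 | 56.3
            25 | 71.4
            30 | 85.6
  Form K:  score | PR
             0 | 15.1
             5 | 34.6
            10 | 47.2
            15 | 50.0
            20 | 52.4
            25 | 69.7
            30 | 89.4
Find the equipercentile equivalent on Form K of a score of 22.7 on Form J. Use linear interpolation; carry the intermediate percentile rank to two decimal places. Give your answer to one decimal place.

23.5

PR of 22.7 on Form J: 56.3 + (22.7 − 20)/(25 − 20) × (71.4 − 56.3) = 64.45
On Form K, PR 64.45 falls between score 20 (PR 52.4) and 25 (PR 69.7).
Interpolate: 20 + (64.45 − 52.4)/(69.7 − 52.4) × (25 − 20) = 23.5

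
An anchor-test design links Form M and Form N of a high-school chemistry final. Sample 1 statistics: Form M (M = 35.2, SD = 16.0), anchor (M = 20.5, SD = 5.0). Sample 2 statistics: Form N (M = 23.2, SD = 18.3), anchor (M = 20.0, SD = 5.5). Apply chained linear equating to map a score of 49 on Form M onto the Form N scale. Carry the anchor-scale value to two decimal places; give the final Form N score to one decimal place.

Form M → anchor (Sample 1): v = (5.0/16.0)(49 − 35.2) + 20.5 = 24.81
anchor → Form N (Sample 2): y = (18.3/5.5)(24.81 − 20.0) + 23.2 = 39.2

39.2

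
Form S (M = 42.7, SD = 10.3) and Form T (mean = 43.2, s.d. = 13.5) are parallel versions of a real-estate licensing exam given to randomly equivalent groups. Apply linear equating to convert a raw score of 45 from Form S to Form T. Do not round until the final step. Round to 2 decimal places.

46.21

Linear equating: y = (SD_Y/SD_X)(x − M_X) + M_Y
y = (13.5/10.3)(45 − 42.7) + 43.2
y = 1.310680 × 2.3 + 43.2 = 3.0146 + 43.2 = 46.21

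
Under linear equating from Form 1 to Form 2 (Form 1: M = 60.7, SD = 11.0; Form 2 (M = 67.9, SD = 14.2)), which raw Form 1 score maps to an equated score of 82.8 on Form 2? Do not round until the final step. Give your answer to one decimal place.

72.2

Invert y = (SD_Y/SD_X)(x − M_X) + M_Y:
x = (SD_X/SD_Y)(y − M_Y) + M_X = (11.0/14.2)(82.8 − 67.9) + 60.7
x = 0.774648 × 14.900 + 60.7 = 72.2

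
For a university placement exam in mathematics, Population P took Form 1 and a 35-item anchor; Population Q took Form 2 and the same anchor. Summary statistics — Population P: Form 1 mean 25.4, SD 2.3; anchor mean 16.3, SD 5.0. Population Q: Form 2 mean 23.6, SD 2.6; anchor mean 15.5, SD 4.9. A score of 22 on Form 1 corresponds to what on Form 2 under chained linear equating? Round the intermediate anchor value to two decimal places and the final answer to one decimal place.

Form 1 → anchor (Population P): v = (5.0/2.3)(22 − 25.4) + 16.3 = 8.91
anchor → Form 2 (Population Q): y = (2.6/4.9)(8.91 − 15.5) + 23.6 = 20.1

20.1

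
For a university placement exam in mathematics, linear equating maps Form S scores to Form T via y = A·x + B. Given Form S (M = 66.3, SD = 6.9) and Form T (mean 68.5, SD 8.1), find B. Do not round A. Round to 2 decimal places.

A = SD_Y / SD_X = 8.1 / 6.9 = 1.173913
B = M_Y − A·M_X = 68.5 − 1.173913 × 66.3 = -9.33

-9.33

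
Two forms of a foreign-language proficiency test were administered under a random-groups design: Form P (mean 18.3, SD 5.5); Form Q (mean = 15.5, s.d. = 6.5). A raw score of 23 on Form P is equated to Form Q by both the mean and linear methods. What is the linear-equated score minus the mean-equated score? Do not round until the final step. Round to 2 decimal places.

0.85

Mean-equated: 23 + (15.5 − 18.3) = 20.20
Linear-equated: (6.5/5.5)(23 − 18.3) + 15.5 = 21.055
Difference = 21.055 − 20.20 = 0.85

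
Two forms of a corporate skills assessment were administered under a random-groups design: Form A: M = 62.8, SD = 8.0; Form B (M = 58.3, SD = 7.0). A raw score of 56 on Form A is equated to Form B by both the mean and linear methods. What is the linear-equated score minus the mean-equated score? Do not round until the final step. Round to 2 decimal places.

Mean-equated: 56 + (58.3 − 62.8) = 51.50
Linear-equated: (7.0/8.0)(56 − 62.8) + 58.3 = 52.350
Difference = 52.350 − 51.50 = 0.85

0.85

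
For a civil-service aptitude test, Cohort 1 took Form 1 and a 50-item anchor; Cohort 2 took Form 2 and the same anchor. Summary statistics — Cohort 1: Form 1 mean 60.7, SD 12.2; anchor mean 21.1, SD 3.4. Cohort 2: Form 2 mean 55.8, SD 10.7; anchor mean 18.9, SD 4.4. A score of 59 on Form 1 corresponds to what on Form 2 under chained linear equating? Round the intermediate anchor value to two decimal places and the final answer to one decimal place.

60.0

Form 1 → anchor (Cohort 1): v = (3.4/12.2)(59 − 60.7) + 21.1 = 20.63
anchor → Form 2 (Cohort 2): y = (10.7/4.4)(20.63 − 18.9) + 55.8 = 60.0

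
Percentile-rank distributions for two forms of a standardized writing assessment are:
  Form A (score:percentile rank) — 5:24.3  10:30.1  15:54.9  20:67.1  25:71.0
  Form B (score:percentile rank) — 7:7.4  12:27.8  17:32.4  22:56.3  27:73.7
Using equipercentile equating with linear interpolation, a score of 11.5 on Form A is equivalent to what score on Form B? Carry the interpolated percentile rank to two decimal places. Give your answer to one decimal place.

18.1

PR of 11.5 on Form A: 30.1 + (11.5 − 10)/(15 − 10) × (54.9 − 30.1) = 37.54
On Form B, PR 37.54 falls between score 17 (PR 32.4) and 22 (PR 56.3).
Interpolate: 17 + (37.54 − 32.4)/(56.3 − 32.4) × (22 − 17) = 18.1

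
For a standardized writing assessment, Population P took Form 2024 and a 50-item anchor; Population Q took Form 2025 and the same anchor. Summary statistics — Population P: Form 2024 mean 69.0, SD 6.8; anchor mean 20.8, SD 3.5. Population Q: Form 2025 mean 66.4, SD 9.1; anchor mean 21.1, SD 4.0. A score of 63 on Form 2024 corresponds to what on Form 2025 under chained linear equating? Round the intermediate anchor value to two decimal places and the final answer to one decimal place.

58.7

Form 2024 → anchor (Population P): v = (3.5/6.8)(63 − 69.0) + 20.8 = 17.71
anchor → Form 2025 (Population Q): y = (9.1/4.0)(17.71 − 21.1) + 66.4 = 58.7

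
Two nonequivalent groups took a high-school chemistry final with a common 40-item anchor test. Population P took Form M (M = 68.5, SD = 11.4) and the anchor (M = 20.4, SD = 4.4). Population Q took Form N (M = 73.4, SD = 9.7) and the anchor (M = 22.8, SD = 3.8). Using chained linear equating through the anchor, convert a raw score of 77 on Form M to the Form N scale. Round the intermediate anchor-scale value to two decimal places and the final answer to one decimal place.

Form M → anchor (Population P): v = (4.4/11.4)(77 − 68.5) + 20.4 = 23.68
anchor → Form N (Population Q): y = (9.7/3.8)(23.68 − 22.8) + 73.4 = 75.6

75.6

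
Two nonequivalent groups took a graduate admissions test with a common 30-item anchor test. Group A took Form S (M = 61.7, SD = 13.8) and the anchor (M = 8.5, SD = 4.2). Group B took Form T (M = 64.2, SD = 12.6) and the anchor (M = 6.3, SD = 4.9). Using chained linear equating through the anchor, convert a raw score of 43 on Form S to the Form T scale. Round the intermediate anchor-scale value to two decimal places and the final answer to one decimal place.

55.2

Form S → anchor (Group A): v = (4.2/13.8)(43 − 61.7) + 8.5 = 2.81
anchor → Form T (Group B): y = (12.6/4.9)(2.81 − 6.3) + 64.2 = 55.2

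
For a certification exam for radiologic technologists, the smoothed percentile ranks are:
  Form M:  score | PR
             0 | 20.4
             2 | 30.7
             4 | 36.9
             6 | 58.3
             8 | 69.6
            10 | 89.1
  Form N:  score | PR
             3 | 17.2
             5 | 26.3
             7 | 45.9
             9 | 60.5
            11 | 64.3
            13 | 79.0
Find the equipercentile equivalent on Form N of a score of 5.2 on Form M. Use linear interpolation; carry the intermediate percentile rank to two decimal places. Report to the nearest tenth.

PR of 5.2 on Form M: 36.9 + (5.2 − 4)/(6 − 4) × (58.3 − 36.9) = 49.74
On Form N, PR 49.74 falls between score 7 (PR 45.9) and 9 (PR 60.5).
Interpolate: 7 + (49.74 − 45.9)/(60.5 − 45.9) × (9 − 7) = 7.5

7.5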